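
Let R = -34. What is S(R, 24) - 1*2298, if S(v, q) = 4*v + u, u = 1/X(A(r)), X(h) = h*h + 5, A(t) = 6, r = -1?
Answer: -99793/41 ≈ -2434.0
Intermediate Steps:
X(h) = 5 + h² (X(h) = h² + 5 = 5 + h²)
u = 1/41 (u = 1/(5 + 6²) = 1/(5 + 36) = 1/41 ≈ 0.024390)
S(v, q) = 1/41 + 4*v (S(v, q) = 4*v + 1/41 = 1/41 + 4*v)
S(R, 24) - 1*2298 = (1/41 + 4*(-34)) - 1*2298 = (1/41 - 136) - 2298 = -5575/41 - 2298 = -99793/41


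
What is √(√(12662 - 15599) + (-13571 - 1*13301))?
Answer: √(-26872 + I*√2937) ≈ 0.165 + 163.93*I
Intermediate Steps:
√(√(12662 - 15599) + (-13571 - 1*13301)) = √(√(-2937) + (-13571 - 13301)) = √(I*√2937 - 26872) = √(-26872 + I*√2937)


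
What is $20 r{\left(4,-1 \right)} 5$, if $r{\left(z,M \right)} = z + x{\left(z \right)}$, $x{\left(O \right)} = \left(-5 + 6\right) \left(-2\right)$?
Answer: $200$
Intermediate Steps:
$x{\left(O \right)} = -2$ ($x{\left(O \right)} = 1 \left(-2\right) = -2$)
$r{\left(z,M \right)} = -2 + z$ ($r{\left(z,M \right)} = z - 2 = -2 + z$)
$20 r{\left(4,-1 \right)} 5 = 20 \left(-2 + 4\right) 5 = 20 \cdot 2 \cdot 5 = 40 \cdot 5 = 200$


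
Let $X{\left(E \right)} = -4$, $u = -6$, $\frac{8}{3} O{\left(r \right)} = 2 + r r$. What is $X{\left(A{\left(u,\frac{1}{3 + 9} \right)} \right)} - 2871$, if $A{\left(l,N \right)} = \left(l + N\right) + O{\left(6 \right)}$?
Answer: $-2875$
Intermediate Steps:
$O{\left(r \right)} = \frac{3}{4} + \frac{3 r^{2}}{8}$ ($O{\left(r \right)} = \frac{3 \left(2 + r r\right)}{8} = \frac{3 \left(2 + r^{2}\right)}{8} = \frac{3}{4} + \frac{3 r^{2}}{8}$)
$A{\left(l,N \right)} = \frac{57}{4} + N + l$ ($A{\left(l,N \right)} = \left(l + N\right) + \left(\frac{3}{4} + \frac{3 \cdot 6^{2}}{8}\right) = \left(N + l\right) + \left(\frac{3}{4} + \frac{3}{8} \cdot 36\right) = \left(N + l\right) + \left(\frac{3}{4} + \frac{27}{2}\right) = \left(N + l\right) + \frac{57}{4} = \frac{57}{4} + N + l$)
$X{\left(A{\left(u,\frac{1}{3 + 9} \right)} \right)} - 2871 = -4 - 2871 = -2875$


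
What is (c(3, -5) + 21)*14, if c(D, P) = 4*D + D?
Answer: 504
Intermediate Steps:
c(D, P) = 5*D
(c(3, -5) + 21)*14 = (5*3 + 21)*14 = (15 + 21)*14 = 36*14 = 504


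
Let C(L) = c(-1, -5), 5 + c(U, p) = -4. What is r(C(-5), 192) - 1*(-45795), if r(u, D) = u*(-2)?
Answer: 45813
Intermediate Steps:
c(U, p) = -9 (c(U, p) = -5 - 4 = -9)
C(L) = -9
r(u, D) = -2*u
r(C(-5), 192) - 1*(-45795) = -2*(-9) - 1*(-45795) = 18 + 45795 = 45813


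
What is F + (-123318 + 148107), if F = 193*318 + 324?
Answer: 86487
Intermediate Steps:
F = 61698 (F = 61374 + 324 = 61698)
F + (-123318 + 148107) = 61698 + (-123318 + 148107) = 61698 + 24789 = 86487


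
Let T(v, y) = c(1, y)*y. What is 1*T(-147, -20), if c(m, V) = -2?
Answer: 40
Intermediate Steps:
T(v, y) = -2*y
1*T(-147, -20) = 1*(-2*(-20)) = 1*40 = 40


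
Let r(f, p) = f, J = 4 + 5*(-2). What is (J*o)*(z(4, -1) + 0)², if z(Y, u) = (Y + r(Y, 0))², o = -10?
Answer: 245760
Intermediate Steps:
J = -6 (J = 4 - 10 = -6)
z(Y, u) = 4*Y² (z(Y, u) = (Y + Y)² = (2*Y)² = 4*Y²)
(J*o)*(z(4, -1) + 0)² = (-6*(-10))*(4*4² + 0)² = 60*(4*16 + 0)² = 60*(64 + 0)² = 60*64² = 60*4096 = 245760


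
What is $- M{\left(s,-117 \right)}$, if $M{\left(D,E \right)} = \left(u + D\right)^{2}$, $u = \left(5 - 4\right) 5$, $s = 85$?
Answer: $-8100$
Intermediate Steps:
$u = 5$ ($u = 1 \cdot 5 = 5$)
$M{\left(D,E \right)} = \left(5 + D\right)^{2}$
$- M{\left(s,-117 \right)} = - \left(5 + 85\right)^{2} = - 90^{2} = \left(-1\right) 8100 = -8100$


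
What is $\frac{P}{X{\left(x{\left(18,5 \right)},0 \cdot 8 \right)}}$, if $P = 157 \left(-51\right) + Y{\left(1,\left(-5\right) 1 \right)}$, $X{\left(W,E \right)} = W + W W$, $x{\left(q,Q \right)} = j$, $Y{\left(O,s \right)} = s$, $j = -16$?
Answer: $- \frac{2003}{60} \approx -33.383$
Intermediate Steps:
$x{\left(q,Q \right)} = -16$
$X{\left(W,E \right)} = W + W^{2}$
$P = -8012$ ($P = 157 \left(-51\right) - 5 = -8007 - 5 = -8012$)
$\frac{P}{X{\left(x{\left(18,5 \right)},0 \cdot 8 \right)}} = - \frac{8012}{\left(-16\right) \left(1 - 16\right)} = - \frac{8012}{\left(-16\right) \left(-15\right)} = - \frac{8012}{240} = \left(-8012\right) \frac{1}{240} = - \frac{2003}{60}$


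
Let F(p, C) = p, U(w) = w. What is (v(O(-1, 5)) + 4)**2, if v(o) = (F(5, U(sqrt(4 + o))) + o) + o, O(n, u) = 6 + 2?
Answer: 625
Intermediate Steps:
O(n, u) = 8
v(o) = 5 + 2*o (v(o) = (5 + o) + o = 5 + 2*o)
(v(O(-1, 5)) + 4)**2 = ((5 + 2*8) + 4)**2 = ((5 + 16) + 4)**2 = (21 + 4)**2 = 25**2 = 625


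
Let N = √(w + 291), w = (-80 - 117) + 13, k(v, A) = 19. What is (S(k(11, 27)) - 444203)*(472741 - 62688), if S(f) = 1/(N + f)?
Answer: -46265272489779/254 - 410053*√107/254 ≈ -1.8215e+11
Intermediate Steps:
w = -184 (w = -197 + 13 = -184)
N = √107 (N = √(-184 + 291) = √107 ≈ 10.344)
S(f) = 1/(f + √107) (S(f) = 1/(√107 + f) = 1/(f + √107))
(S(k(11, 27)) - 444203)*(472741 - 62688) = (1/(19 + √107) - 444203)*(472741 - 62688) = (-444203 + 1/(19 + √107))*410053 = -182146772759 + 410053/(19 + √107)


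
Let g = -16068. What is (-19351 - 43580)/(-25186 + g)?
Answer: 62931/41254 ≈ 1.5255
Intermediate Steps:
(-19351 - 43580)/(-25186 + g) = (-19351 - 43580)/(-25186 - 16068) = -62931/(-41254) = -62931*(-1/41254) = 62931/41254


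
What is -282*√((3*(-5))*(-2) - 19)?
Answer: -282*√11 ≈ -935.29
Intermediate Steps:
-282*√((3*(-5))*(-2) - 19) = -282*√(-15*(-2) - 19) = -282*√(30 - 19) = -282*√11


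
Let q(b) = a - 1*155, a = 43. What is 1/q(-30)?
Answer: -1/112 ≈ -0.0089286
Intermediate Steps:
q(b) = -112 (q(b) = 43 - 1*155 = 43 - 155 = -112)
1/q(-30) = 1/(-112) = -1/112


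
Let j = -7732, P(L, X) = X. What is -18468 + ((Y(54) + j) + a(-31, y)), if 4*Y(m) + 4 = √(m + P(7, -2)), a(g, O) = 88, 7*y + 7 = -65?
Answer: -26113 + √13/2 ≈ -26111.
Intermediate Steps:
y = -72/7 (y = -1 + (⅐)*(-65) = -1 - 65/7 = -72/7 ≈ -10.286)
Y(m) = -1 + √(-2 + m)/4 (Y(m) = -1 + √(m - 2)/4 = -1 + √(-2 + m)/4)
-18468 + ((Y(54) + j) + a(-31, y)) = -18468 + (((-1 + √(-2 + 54)/4) - 7732) + 88) = -18468 + (((-1 + √52/4) - 7732) + 88) = -18468 + (((-1 + (2*√13)/4) - 7732) + 88) = -18468 + (((-1 + √13/2) - 7732) + 88) = -18468 + ((-7733 + √13/2) + 88) = -18468 + (-7645 + √13/2) = -26113 + √13/2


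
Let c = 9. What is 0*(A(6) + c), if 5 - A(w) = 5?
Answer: 0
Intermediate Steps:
A(w) = 0 (A(w) = 5 - 1*5 = 5 - 5 = 0)
0*(A(6) + c) = 0*(0 + 9) = 0*9 = 0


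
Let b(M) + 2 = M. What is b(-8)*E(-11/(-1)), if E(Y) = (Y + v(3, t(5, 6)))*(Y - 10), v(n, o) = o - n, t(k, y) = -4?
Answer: -40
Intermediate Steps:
b(M) = -2 + M
E(Y) = (-10 + Y)*(-7 + Y) (E(Y) = (Y + (-4 - 1*3))*(Y - 10) = (Y + (-4 - 3))*(-10 + Y) = (Y - 7)*(-10 + Y) = (-7 + Y)*(-10 + Y) = (-10 + Y)*(-7 + Y))
b(-8)*E(-11/(-1)) = (-2 - 8)*(70 + (-11/(-1))² - (-187)/(-1)) = -10*(70 + (-11*(-1))² - (-187)*(-1)) = -10*(70 + 11² - 17*11) = -10*(70 + 121 - 187) = -10*4 = -40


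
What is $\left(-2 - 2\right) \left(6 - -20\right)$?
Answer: $-104$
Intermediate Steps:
$\left(-2 - 2\right) \left(6 - -20\right) = - 4 \left(6 + 20\right) = \left(-4\right) 26 = -104$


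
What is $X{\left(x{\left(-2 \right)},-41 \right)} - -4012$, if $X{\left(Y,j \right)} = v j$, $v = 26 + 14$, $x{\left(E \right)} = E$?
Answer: $2372$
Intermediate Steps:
$v = 40$
$X{\left(Y,j \right)} = 40 j$
$X{\left(x{\left(-2 \right)},-41 \right)} - -4012 = 40 \left(-41\right) - -4012 = -1640 + 4012 = 2372$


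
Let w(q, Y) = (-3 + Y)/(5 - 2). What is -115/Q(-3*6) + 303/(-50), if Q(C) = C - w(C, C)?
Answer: 2417/550 ≈ 4.3945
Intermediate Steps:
w(q, Y) = -1 + Y/3 (w(q, Y) = (-3 + Y)/3 = (-3 + Y)*(⅓) = -1 + Y/3)
Q(C) = 1 + 2*C/3 (Q(C) = C - (-1 + C/3) = C + (1 - C/3) = 1 + 2*C/3)
-115/Q(-3*6) + 303/(-50) = -115/(1 + 2*(-3*6)/3) + 303/(-50) = -115/(1 + (⅔)*(-18)) + 303*(-1/50) = -115/(1 - 12) - 303/50 = -115/(-11) - 303/50 = -115*(-1/11) - 303/50 = 115/11 - 303/50 = 2417/550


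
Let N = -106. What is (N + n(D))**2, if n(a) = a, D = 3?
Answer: 10609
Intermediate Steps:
(N + n(D))**2 = (-106 + 3)**2 = (-103)**2 = 10609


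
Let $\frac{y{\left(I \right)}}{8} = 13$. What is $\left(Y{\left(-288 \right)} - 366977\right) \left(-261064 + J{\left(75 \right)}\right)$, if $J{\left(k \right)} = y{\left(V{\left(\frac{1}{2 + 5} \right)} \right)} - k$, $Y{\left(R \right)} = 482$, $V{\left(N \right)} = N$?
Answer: $95668022325$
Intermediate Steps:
$y{\left(I \right)} = 104$ ($y{\left(I \right)} = 8 \cdot 13 = 104$)
$J{\left(k \right)} = 104 - k$
$\left(Y{\left(-288 \right)} - 366977\right) \left(-261064 + J{\left(75 \right)}\right) = \left(482 - 366977\right) \left(-261064 + \left(104 - 75\right)\right) = - 366495 \left(-261064 + \left(104 - 75\right)\right) = - 366495 \left(-261064 + 29\right) = \left(-366495\right) \left(-261035\right) = 95668022325$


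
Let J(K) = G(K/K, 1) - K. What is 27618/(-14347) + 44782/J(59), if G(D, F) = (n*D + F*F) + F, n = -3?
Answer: -322072217/430410 ≈ -748.29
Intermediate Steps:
G(D, F) = F + F² - 3*D (G(D, F) = (-3*D + F*F) + F = (-3*D + F²) + F = (F² - 3*D) + F = F + F² - 3*D)
J(K) = -1 - K (J(K) = (1 + 1² - 3*K/K) - K = (1 + 1 - 3*1) - K = (1 + 1 - 3) - K = -1 - K)
27618/(-14347) + 44782/J(59) = 27618/(-14347) + 44782/(-1 - 1*59) = 27618*(-1/14347) + 44782/(-1 - 59) = -27618/14347 + 44782/(-60) = -27618/14347 + 44782*(-1/60) = -27618/14347 - 22391/30 = -322072217/430410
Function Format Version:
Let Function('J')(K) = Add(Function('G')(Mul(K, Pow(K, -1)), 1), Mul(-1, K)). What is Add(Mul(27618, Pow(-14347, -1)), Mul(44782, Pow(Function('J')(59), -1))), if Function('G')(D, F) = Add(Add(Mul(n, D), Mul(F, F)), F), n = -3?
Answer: Rational(-322072217, 430410) ≈ -748.29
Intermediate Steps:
Function('G')(D, F) = Add(F, Pow(F, 2), Mul(-3, D)) (Function('G')(D, F) = Add(Add(Mul(-3, D), Mul(F, F)), F) = Add(Add(Mul(-3, D), Pow(F, 2)), F) = Add(Add(Pow(F, 2), Mul(-3, D)), F) = Add(F, Pow(F, 2), Mul(-3, D)))
Function('J')(K) = Add(-1, Mul(-1, K)) (Function('J')(K) = Add(Add(1, Pow(1, 2), Mul(-3, Mul(K, Pow(K, -1)))), Mul(-1, K)) = Add(Add(1, 1, Mul(-3, 1)), Mul(-1, K)) = Add(Add(1, 1, -3), Mul(-1, K)) = Add(-1, Mul(-1, K)))
Add(Mul(27618, Pow(-14347, -1)), Mul(44782, Pow(Function('J')(59), -1))) = Add(Mul(27618, Pow(-14347, -1)), Mul(44782, Pow(Add(-1, Mul(-1, 59)), -1))) = Add(Mul(27618, Rational(-1, 14347)), Mul(44782, Pow(Add(-1, -59), -1))) = Add(Rational(-27618, 14347), Mul(44782, Pow(-60, -1))) = Add(Rational(-27618, 14347), Mul(44782, Rational(-1, 60))) = Add(Rational(-27618, 14347), Rational(-22391, 30)) = Rational(-322072217, 430410)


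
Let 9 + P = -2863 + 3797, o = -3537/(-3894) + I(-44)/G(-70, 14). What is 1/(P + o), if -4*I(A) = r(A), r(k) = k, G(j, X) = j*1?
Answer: 22715/21028438 ≈ 0.0010802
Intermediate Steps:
G(j, X) = j
I(A) = -A/4
o = 17063/22715 (o = -3537/(-3894) - 1/4*(-44)/(-70) = -3537*(-1/3894) + 11*(-1/70) = 1179/1298 - 11/70 = 17063/22715 ≈ 0.75118)
P = 925 (P = -9 + (-2863 + 3797) = -9 + 934 = 925)
1/(P + o) = 1/(925 + 17063/22715) = 1/(21028438/22715) = 22715/21028438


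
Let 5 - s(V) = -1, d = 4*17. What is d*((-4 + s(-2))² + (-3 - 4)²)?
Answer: 3604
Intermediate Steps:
d = 68
s(V) = 6 (s(V) = 5 - 1*(-1) = 5 + 1 = 6)
d*((-4 + s(-2))² + (-3 - 4)²) = 68*((-4 + 6)² + (-3 - 4)²) = 68*(2² + (-7)²) = 68*(4 + 49) = 68*53 = 3604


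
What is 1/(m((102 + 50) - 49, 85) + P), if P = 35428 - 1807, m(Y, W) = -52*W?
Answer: 1/29201 ≈ 3.4245e-5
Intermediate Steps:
P = 33621
1/(m((102 + 50) - 49, 85) + P) = 1/(-52*85 + 33621) = 1/(-4420 + 33621) = 1/29201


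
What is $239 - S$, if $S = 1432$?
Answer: $-1193$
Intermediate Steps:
$239 - S = 239 - 1432 = -1193$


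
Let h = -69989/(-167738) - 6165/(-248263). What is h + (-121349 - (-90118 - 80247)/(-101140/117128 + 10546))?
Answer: -1560174579236669565191803/12858680384560065578 ≈ -1.2133e+5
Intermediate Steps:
h = 18409783877/41643139094 (h = -69989*(-1/167738) - 6165*(-1/248263) = 69989/167738 + 6165/248263 = 18409783877/41643139094 ≈ 0.44208)
h + (-121349 - (-90118 - 80247)/(-101140/117128 + 10546)) = 18409783877/41643139094 + (-121349 - (-90118 - 80247)/(-101140/117128 + 10546)) = 18409783877/41643139094 + (-121349 - (-170365)/(-101140*1/117128 + 10546)) = 18409783877/41643139094 + (-121349 - (-170365)/(-25285/29282 + 10546)) = 18409783877/41643139094 + (-121349 - (-170365)/308782687/29282) = 18409783877/41643139094 + (-121349 - (-170365)*29282/308782687) = 18409783877/41643139094 + (-121349 - 1*(-4988627930/308782687)) = 18409783877/41643139094 + (-121349 + 4988627930/308782687) = 18409783877/41643139094 - 37465481656833/308782687 = -1560174579236669565191803/12858680384560065578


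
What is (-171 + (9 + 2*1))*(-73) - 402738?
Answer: -391058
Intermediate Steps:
(-171 + (9 + 2*1))*(-73) - 402738 = (-171 + (9 + 2))*(-73) - 402738 = (-171 + 11)*(-73) - 402738 = -160*(-73) - 402738 = 11680 - 402738 = -391058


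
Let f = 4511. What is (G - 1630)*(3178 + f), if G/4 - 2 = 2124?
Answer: 52854186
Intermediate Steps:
G = 8504 (G = 8 + 4*2124 = 8 + 8496 = 8504)
(G - 1630)*(3178 + f) = (8504 - 1630)*(3178 + 4511) = 6874*7689 = 52854186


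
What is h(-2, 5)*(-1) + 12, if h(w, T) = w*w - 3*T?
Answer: 23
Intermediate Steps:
h(w, T) = w² - 3*T
h(-2, 5)*(-1) + 12 = ((-2)² - 3*5)*(-1) + 12 = (4 - 15)*(-1) + 12 = -11*(-1) + 12 = 11 + 12 = 23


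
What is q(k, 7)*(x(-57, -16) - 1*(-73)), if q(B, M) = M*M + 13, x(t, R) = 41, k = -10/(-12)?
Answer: 7068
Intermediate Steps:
k = ⅚ (k = -10*(-1/12) = ⅚ ≈ 0.83333)
q(B, M) = 13 + M² (q(B, M) = M² + 13 = 13 + M²)
q(k, 7)*(x(-57, -16) - 1*(-73)) = (13 + 7²)*(41 - 1*(-73)) = (13 + 49)*(41 + 73) = 62*114 = 7068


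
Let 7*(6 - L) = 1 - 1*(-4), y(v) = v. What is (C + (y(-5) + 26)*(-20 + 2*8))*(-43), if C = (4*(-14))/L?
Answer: 150500/37 ≈ 4067.6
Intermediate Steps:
L = 37/7 (L = 6 - (1 - 1*(-4))/7 = 6 - (1 + 4)/7 = 6 - ⅐*5 = 6 - 5/7 = 37/7 ≈ 5.2857)
C = -392/37 (C = (4*(-14))/(37/7) = -56*7/37 = -392/37 ≈ -10.595)
(C + (y(-5) + 26)*(-20 + 2*8))*(-43) = (-392/37 + (-5 + 26)*(-20 + 2*8))*(-43) = (-392/37 + 21*(-20 + 16))*(-43) = (-392/37 + 21*(-4))*(-43) = (-392/37 - 84)*(-43) = -3500/37*(-43) = 150500/37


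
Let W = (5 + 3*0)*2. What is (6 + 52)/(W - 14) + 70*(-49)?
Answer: -6889/2 ≈ -3444.5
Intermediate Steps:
W = 10 (W = (5 + 0)*2 = 5*2 = 10)
(6 + 52)/(W - 14) + 70*(-49) = (6 + 52)/(10 - 14) + 70*(-49) = 58/(-4) - 3430 = 58*(-¼) - 3430 = -29/2 - 3430 = -6889/2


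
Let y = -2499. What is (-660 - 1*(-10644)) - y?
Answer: 12483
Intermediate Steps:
(-660 - 1*(-10644)) - y = (-660 - 1*(-10644)) - 1*(-2499) = (-660 + 10644) + 2499 = 9984 + 2499 = 12483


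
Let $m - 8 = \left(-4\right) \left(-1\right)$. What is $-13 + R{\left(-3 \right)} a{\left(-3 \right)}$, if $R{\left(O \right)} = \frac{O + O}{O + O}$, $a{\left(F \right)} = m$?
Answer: $-1$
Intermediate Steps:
$m = 12$ ($m = 8 - -4 = 8 + 4 = 12$)
$a{\left(F \right)} = 12$
$R{\left(O \right)} = 1$ ($R{\left(O \right)} = \frac{2 O}{2 O} = 2 O \frac{1}{2 O} = 1$)
$-13 + R{\left(-3 \right)} a{\left(-3 \right)} = -13 + 1 \cdot 12 = -13 + 12 = -1$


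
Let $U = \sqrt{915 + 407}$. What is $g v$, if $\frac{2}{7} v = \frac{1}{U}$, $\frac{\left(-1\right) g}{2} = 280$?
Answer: $- \frac{980 \sqrt{1322}}{661} \approx -53.906$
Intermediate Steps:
$g = -560$ ($g = \left(-2\right) 280 = -560$)
$U = \sqrt{1322} \approx 36.359$
$v = \frac{7 \sqrt{1322}}{2644}$ ($v = \frac{7}{2 \sqrt{1322}} = \frac{7 \frac{\sqrt{1322}}{1322}}{2} = \frac{7 \sqrt{1322}}{2644} \approx 0.096261$)
$g v = - 560 \frac{7 \sqrt{1322}}{2644} = - \frac{980 \sqrt{1322}}{661}$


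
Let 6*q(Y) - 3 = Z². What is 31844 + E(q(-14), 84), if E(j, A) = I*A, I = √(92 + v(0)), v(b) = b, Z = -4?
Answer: 31844 + 168*√23 ≈ 32650.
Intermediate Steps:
q(Y) = 19/6 (q(Y) = ½ + (⅙)*(-4)² = ½ + (⅙)*16 = ½ + 8/3 = 19/6)
I = 2*√23 (I = √(92 + 0) = √92 = 2*√23 ≈ 9.5917)
E(j, A) = 2*A*√23 (E(j, A) = (2*√23)*A = 2*A*√23)
31844 + E(q(-14), 84) = 31844 + 2*84*√23 = 31844 + 168*√23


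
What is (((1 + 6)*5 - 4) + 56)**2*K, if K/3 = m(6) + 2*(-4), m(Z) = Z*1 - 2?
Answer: -90828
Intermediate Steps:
m(Z) = -2 + Z (m(Z) = Z - 2 = -2 + Z)
K = -12 (K = 3*((-2 + 6) + 2*(-4)) = 3*(4 - 8) = 3*(-4) = -12)
(((1 + 6)*5 - 4) + 56)**2*K = (((1 + 6)*5 - 4) + 56)**2*(-12) = ((7*5 - 4) + 56)**2*(-12) = ((35 - 4) + 56)**2*(-12) = (31 + 56)**2*(-12) = 87**2*(-12) = 7569*(-12) = -90828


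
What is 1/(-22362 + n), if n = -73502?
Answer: -1/95864 ≈ -1.0431e-5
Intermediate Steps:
1/(-22362 + n) = 1/(-22362 - 73502) = 1/(-95864) = -1/95864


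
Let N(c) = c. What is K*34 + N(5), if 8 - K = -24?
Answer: 1093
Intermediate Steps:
K = 32 (K = 8 - 1*(-24) = 8 + 24 = 32)
K*34 + N(5) = 32*34 + 5 = 1088 + 5 = 1093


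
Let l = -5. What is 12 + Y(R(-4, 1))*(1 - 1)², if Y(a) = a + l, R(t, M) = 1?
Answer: 12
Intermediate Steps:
Y(a) = -5 + a (Y(a) = a - 5 = -5 + a)
12 + Y(R(-4, 1))*(1 - 1)² = 12 + (-5 + 1)*(1 - 1)² = 12 - 4*0² = 12 - 4*0 = 12 + 0 = 12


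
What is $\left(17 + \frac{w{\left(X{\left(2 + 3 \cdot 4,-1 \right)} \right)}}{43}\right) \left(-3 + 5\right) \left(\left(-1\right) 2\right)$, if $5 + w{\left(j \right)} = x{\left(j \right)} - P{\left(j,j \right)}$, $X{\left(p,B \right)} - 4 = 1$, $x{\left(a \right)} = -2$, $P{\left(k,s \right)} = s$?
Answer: $- \frac{2876}{43} \approx -66.884$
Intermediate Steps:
$X{\left(p,B \right)} = 5$ ($X{\left(p,B \right)} = 4 + 1 = 5$)
$w{\left(j \right)} = -7 - j$ ($w{\left(j \right)} = -5 - \left(2 + j\right) = -7 - j$)
$\left(17 + \frac{w{\left(X{\left(2 + 3 \cdot 4,-1 \right)} \right)}}{43}\right) \left(-3 + 5\right) \left(\left(-1\right) 2\right) = \left(17 + \frac{-7 - 5}{43}\right) \left(-3 + 5\right) \left(\left(-1\right) 2\right) = \left(17 + \left(-7 - 5\right) \frac{1}{43}\right) 2 \left(-2\right) = \left(17 - \frac{12}{43}\right) \left(-4\right) = \frac{719}{43} \left(-4\right) = - \frac{2876}{43}$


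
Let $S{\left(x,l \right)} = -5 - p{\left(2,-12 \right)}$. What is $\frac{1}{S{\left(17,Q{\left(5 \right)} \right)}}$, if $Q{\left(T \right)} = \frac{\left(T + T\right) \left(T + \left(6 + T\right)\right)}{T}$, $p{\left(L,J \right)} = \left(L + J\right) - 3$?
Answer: $\frac{1}{8} \approx 0.125$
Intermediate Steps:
$p{\left(L,J \right)} = -3 + J + L$ ($p{\left(L,J \right)} = \left(J + L\right) - 3 = -3 + J + L$)
$Q{\left(T \right)} = 12 + 4 T$ ($Q{\left(T \right)} = \frac{2 T \left(6 + 2 T\right)}{T} = 12 + 4 T$)
$S{\left(x,l \right)} = 8$ ($S{\left(x,l \right)} = -5 - \left(-3 - 12 + 2\right) = -5 - -13 = -5 + 13 = 8$)
$\frac{1}{S{\left(17,Q{\left(5 \right)} \right)}} = \frac{1}{8}$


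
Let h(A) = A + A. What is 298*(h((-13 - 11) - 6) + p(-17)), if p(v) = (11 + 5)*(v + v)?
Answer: -179992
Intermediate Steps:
h(A) = 2*A
p(v) = 32*v (p(v) = 16*(2*v) = 32*v)
298*(h((-13 - 11) - 6) + p(-17)) = 298*(2*((-13 - 11) - 6) + 32*(-17)) = 298*(2*(-24 - 6) - 544) = 298*(2*(-30) - 544) = 298*(-60 - 544) = 298*(-604) = -179992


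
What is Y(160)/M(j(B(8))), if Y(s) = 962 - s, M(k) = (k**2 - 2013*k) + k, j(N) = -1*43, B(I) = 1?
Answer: 802/88365 ≈ 0.0090760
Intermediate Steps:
j(N) = -43
M(k) = k**2 - 2012*k
Y(160)/M(j(B(8))) = (962 - 1*160)/((-43*(-2012 - 43))) = (962 - 160)/((-43*(-2055))) = 802/88365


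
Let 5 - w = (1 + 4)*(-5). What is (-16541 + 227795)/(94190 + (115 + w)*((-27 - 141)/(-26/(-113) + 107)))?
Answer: 60946779/27108275 ≈ 2.2483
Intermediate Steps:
w = 30 (w = 5 - (1 + 4)*(-5) = 5 - 5*(-5) = 5 - 1*(-25) = 5 + 25 = 30)
(-16541 + 227795)/(94190 + (115 + w)*((-27 - 141)/(-26/(-113) + 107))) = (-16541 + 227795)/(94190 + (115 + 30)*((-27 - 141)/(-26/(-113) + 107))) = 211254/(94190 + 145*(-168/(-26*(-1/113) + 107))) = 211254/(94190 + 145*(-168/(26/113 + 107))) = 211254/(94190 + 145*(-168/12117/113)) = 211254/(94190 + 145*(-168*113/12117)) = 211254/(94190 + 145*(-904/577)) = 211254/(94190 - 131080/577) = 211254/(54216550/577) = 211254*(577/54216550) = 60946779/27108275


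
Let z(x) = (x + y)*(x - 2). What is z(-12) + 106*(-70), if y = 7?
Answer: -7350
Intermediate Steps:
z(x) = (-2 + x)*(7 + x) (z(x) = (x + 7)*(x - 2) = (7 + x)*(-2 + x) = (-2 + x)*(7 + x))
z(-12) + 106*(-70) = (-14 + (-12)² + 5*(-12)) + 106*(-70) = (-14 + 144 - 60) - 7420 = 70 - 7420 = -7350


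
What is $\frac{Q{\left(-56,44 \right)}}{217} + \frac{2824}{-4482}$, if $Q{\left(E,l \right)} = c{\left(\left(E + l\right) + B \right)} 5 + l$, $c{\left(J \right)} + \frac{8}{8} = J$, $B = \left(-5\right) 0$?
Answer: $- \frac{50495}{69471} \approx -0.72685$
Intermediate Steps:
$B = 0$
$c{\left(J \right)} = -1 + J$
$Q{\left(E,l \right)} = -5 + 5 E + 6 l$ ($Q{\left(E,l \right)} = \left(-1 + \left(\left(E + l\right) + 0\right)\right) 5 + l = \left(-1 + \left(E + l\right)\right) 5 + l = \left(-1 + E + l\right) 5 + l = \left(-5 + 5 E + 5 l\right) + l = -5 + 5 E + 6 l$)
$\frac{Q{\left(-56,44 \right)}}{217} + \frac{2824}{-4482} = \frac{-5 + 5 \left(-56\right) + 6 \cdot 44}{217} + \frac{2824}{-4482} = \left(-5 - 280 + 264\right) \frac{1}{217} + 2824 \left(- \frac{1}{4482}\right) = \left(-21\right) \frac{1}{217} - \frac{1412}{2241} = - \frac{3}{31} - \frac{1412}{2241} = - \frac{50495}{69471}$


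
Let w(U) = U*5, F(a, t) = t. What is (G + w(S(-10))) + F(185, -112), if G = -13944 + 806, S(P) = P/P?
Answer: -13245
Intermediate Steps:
S(P) = 1
w(U) = 5*U
G = -13138
(G + w(S(-10))) + F(185, -112) = (-13138 + 5*1) - 112 = (-13138 + 5) - 112 = -13133 - 112 = -13245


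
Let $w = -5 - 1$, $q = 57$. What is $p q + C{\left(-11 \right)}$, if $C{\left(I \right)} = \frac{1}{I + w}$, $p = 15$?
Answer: $\frac{14534}{17} \approx 854.94$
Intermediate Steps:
$w = -6$ ($w = -5 - 1 = -6$)
$C{\left(I \right)} = \frac{1}{-6 + I}$ ($C{\left(I \right)} = \frac{1}{I - 6} = \frac{1}{-6 + I}$)
$p q + C{\left(-11 \right)} = 15 \cdot 57 + \frac{1}{-6 - 11} = 855 + \frac{1}{-17} = 855 - \frac{1}{17} = \frac{14534}{17}$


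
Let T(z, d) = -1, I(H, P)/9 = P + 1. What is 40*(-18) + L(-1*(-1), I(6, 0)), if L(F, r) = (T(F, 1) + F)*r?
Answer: -720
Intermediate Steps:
I(H, P) = 9 + 9*P (I(H, P) = 9*(P + 1) = 9*(1 + P) = 9 + 9*P)
L(F, r) = r*(-1 + F) (L(F, r) = (-1 + F)*r = r*(-1 + F))
40*(-18) + L(-1*(-1), I(6, 0)) = 40*(-18) + (9 + 9*0)*(-1 - 1*(-1)) = -720 + (9 + 0)*(-1 + 1) = -720 + 9*0 = -720 + 0 = -720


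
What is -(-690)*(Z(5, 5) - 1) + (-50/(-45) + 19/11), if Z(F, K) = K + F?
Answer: 615071/99 ≈ 6212.8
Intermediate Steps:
Z(F, K) = F + K
-(-690)*(Z(5, 5) - 1) + (-50/(-45) + 19/11) = -(-690)*((5 + 5) - 1) + (-50/(-45) + 19/11) = -(-690)*(10 - 1) + (-50*(-1/45) + 19*(1/11)) = -(-690)*9 + (10/9 + 19/11) = -115*(-54) + 281/99 = 6210 + 281/99 = 615071/99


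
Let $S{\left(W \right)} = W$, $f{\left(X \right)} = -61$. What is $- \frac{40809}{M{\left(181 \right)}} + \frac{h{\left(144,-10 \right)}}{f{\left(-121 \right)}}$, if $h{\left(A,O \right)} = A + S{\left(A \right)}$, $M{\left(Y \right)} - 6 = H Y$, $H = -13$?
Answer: $\frac{1813413}{143167} \approx 12.666$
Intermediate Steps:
$M{\left(Y \right)} = 6 - 13 Y$
$h{\left(A,O \right)} = 2 A$ ($h{\left(A,O \right)} = A + A = 2 A$)
$- \frac{40809}{M{\left(181 \right)}} + \frac{h{\left(144,-10 \right)}}{f{\left(-121 \right)}} = - \frac{40809}{6 - 2353} + \frac{2 \cdot 144}{-61} = - \frac{40809}{6 - 2353} + 288 \left(- \frac{1}{61}\right) = - \frac{40809}{-2347} - \frac{288}{61} = \left(-40809\right) \left(- \frac{1}{2347}\right) - \frac{288}{61} = \frac{40809}{2347} - \frac{288}{61} = \frac{1813413}{143167}$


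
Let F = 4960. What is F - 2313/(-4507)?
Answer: 22357033/4507 ≈ 4960.5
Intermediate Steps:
F - 2313/(-4507) = 4960 - 2313/(-4507) = 4960 - 2313*(-1/4507) = 4960 + 2313/4507 = 22357033/4507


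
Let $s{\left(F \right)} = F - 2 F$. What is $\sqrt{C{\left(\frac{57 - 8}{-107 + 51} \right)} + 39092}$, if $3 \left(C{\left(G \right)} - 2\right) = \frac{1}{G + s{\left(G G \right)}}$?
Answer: $\frac{\sqrt{431009110}}{105} \approx 197.72$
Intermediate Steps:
$s{\left(F \right)} = - F$
$C{\left(G \right)} = 2 + \frac{1}{3 \left(G - G^{2}\right)}$ ($C{\left(G \right)} = 2 + \frac{1}{3 \left(G - G G\right)} = 2 + \frac{1}{3 \left(G - G^{2}\right)}$)
$\sqrt{C{\left(\frac{57 - 8}{-107 + 51} \right)} + 39092} = \sqrt{\frac{-1 - 6 \frac{57 - 8}{-107 + 51} + 6 \left(\frac{57 - 8}{-107 + 51}\right)^{2}}{3 \frac{57 - 8}{-107 + 51} \left(-1 + \frac{57 - 8}{-107 + 51}\right)} + 39092} = \sqrt{\frac{-1 - 6 \frac{49}{-56} + 6 \left(\frac{49}{-56}\right)^{2}}{3 \frac{49}{-56} \left(-1 + \frac{49}{-56}\right)} + 39092} = \sqrt{\frac{-1 - 6 \cdot 49 \left(- \frac{1}{56}\right) + 6 \left(49 \left(- \frac{1}{56}\right)\right)^{2}}{3 \cdot 49 \left(- \frac{1}{56}\right) \left(-1 + 49 \left(- \frac{1}{56}\right)\right)} + 39092} = \sqrt{\frac{-1 - - \frac{21}{4} + 6 \left(- \frac{7}{8}\right)^{2}}{3 \left(- \frac{7}{8}\right) \left(-1 - \frac{7}{8}\right)} + 39092} = \sqrt{\frac{1}{3} \left(- \frac{8}{7}\right) \frac{1}{- \frac{15}{8}} \left(-1 + \frac{21}{4} + 6 \cdot \frac{49}{64}\right) + 39092} = \sqrt{\frac{1}{3} \left(- \frac{8}{7}\right) \left(- \frac{8}{15}\right) \left(-1 + \frac{21}{4} + \frac{147}{32}\right) + 39092} = \sqrt{\frac{1}{3} \left(- \frac{8}{7}\right) \left(- \frac{8}{15}\right) \frac{283}{32} + 39092} = \sqrt{\frac{566}{315} + 39092} = \sqrt{\frac{12314546}{315}} = \frac{\sqrt{431009110}}{105}$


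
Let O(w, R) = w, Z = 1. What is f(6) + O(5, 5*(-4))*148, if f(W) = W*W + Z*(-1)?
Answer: 775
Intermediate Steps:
f(W) = -1 + W² (f(W) = W*W + 1*(-1) = W² - 1 = -1 + W²)
f(6) + O(5, 5*(-4))*148 = (-1 + 6²) + 5*148 = (-1 + 36) + 740 = 35 + 740 = 775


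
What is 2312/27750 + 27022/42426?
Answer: 70662451/98110125 ≈ 0.72024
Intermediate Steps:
2312/27750 + 27022/42426 = 2312*(1/27750) + 27022*(1/42426) = 1156/13875 + 13511/21213 = 70662451/98110125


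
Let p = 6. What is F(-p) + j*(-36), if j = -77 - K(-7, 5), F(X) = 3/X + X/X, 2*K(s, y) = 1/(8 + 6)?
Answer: 38833/14 ≈ 2773.8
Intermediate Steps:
K(s, y) = 1/28 (K(s, y) = 1/(2*(8 + 6)) = (1/2)/14 = (1/2)*(1/14) = 1/28)
F(X) = 1 + 3/X (F(X) = 3/X + 1 = 1 + 3/X)
j = -2157/28 (j = -77 - 1*1/28 = -77 - 1/28 = -2157/28 ≈ -77.036)
F(-p) + j*(-36) = (3 - 1*6)/((-1*6)) - 2157/28*(-36) = (3 - 6)/(-6) + 19413/7 = -1/6*(-3) + 19413/7 = 1/2 + 19413/7 = 38833/14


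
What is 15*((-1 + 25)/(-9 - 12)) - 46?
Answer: -442/7 ≈ -63.143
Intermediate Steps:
15*((-1 + 25)/(-9 - 12)) - 46 = 15*(24/(-21)) - 46 = 15*(24*(-1/21)) - 46 = 15*(-8/7) - 46 = -120/7 - 46 = -442/7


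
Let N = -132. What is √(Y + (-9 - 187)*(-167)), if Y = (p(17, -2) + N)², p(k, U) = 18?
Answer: 4*√2858 ≈ 213.84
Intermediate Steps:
Y = 12996 (Y = (18 - 132)² = (-114)² = 12996)
√(Y + (-9 - 187)*(-167)) = √(12996 + (-9 - 187)*(-167)) = √(12996 - 196*(-167)) = √(12996 + 32732) = √45728 = 4*√2858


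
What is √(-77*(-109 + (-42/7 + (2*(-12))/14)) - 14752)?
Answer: I*√5765 ≈ 75.928*I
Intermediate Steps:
√(-77*(-109 + (-42/7 + (2*(-12))/14)) - 14752) = √(-77*(-109 + (-42*⅐ - 24*1/14)) - 14752) = √(-77*(-109 + (-6 - 12/7)) - 14752) = √(-77*(-109 - 54/7) - 14752) = √(-77*(-817/7) - 14752) = √(8987 - 14752) = √(-5765) = I*√5765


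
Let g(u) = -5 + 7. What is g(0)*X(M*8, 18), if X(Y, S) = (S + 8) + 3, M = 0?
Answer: 58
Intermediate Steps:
g(u) = 2
X(Y, S) = 11 + S (X(Y, S) = (8 + S) + 3 = 11 + S)
g(0)*X(M*8, 18) = 2*(11 + 18) = 2*29 = 58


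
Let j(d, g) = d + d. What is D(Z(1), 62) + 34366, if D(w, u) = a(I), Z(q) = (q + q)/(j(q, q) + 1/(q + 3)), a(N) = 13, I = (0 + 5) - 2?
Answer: 34379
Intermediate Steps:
j(d, g) = 2*d
I = 3 (I = 5 - 2 = 3)
Z(q) = 2*q/(1/(3 + q) + 2*q) (Z(q) = (q + q)/(2*q + 1/(q + 3)) = (2*q)/(2*q + 1/(3 + q)) = (2*q)/(1/(3 + q) + 2*q) = 2*q/(1/(3 + q) + 2*q))
D(w, u) = 13
D(Z(1), 62) + 34366 = 13 + 34366 = 34379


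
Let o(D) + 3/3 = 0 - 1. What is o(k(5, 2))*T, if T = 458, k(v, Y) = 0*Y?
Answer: -916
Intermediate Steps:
k(v, Y) = 0
o(D) = -2 (o(D) = -1 + (0 - 1) = -1 - 1 = -2)
o(k(5, 2))*T = -2*458 = -916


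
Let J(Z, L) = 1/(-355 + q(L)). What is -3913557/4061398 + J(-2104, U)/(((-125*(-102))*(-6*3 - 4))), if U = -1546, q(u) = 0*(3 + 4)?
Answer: -17713737186641/18382902697500 ≈ -0.96360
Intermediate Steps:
q(u) = 0 (q(u) = 0*7 = 0)
J(Z, L) = -1/355 (J(Z, L) = 1/(-355 + 0) = 1/(-355) = -1/355)
-3913557/4061398 + J(-2104, U)/(((-125*(-102))*(-6*3 - 4))) = -3913557/4061398 - 1/(12750*(-6*3 - 4))/355 = -3913557*1/4061398 - 1/(12750*(-18 - 4))/355 = -3913557/4061398 - 1/(355*(12750*(-22))) = -3913557/4061398 - 1/355/(-280500) = -3913557/4061398 - 1/355*(-1/280500) = -3913557/4061398 + 1/99577500 = -17713737186641/18382902697500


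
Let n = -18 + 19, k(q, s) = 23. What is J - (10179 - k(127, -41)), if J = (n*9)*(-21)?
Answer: -10345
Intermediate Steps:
n = 1
J = -189 (J = (1*9)*(-21) = 9*(-21) = -189)
J - (10179 - k(127, -41)) = -189 - (10179 - 1*23) = -189 - (10179 - 23) = -189 - 1*10156 = -189 - 10156 = -10345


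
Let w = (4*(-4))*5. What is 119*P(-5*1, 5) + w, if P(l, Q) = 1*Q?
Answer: 515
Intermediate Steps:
w = -80 (w = -16*5 = -80)
P(l, Q) = Q
119*P(-5*1, 5) + w = 119*5 - 80 = 595 - 80 = 515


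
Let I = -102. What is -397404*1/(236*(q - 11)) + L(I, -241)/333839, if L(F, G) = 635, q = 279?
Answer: -33157197869/5278662268 ≈ -6.2814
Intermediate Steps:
-397404*1/(236*(q - 11)) + L(I, -241)/333839 = -397404*1/(236*(279 - 11)) + 635/333839 = -397404/(268*236) + 635*(1/333839) = -397404/63248 + 635/333839 = -397404*1/63248 + 635/333839 = -99351/15812 + 635/333839 = -33157197869/5278662268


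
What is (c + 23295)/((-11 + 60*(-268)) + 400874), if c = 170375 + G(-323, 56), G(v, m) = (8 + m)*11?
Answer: 194374/384783 ≈ 0.50515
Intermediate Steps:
G(v, m) = 88 + 11*m
c = 171079 (c = 170375 + (88 + 11*56) = 170375 + (88 + 616) = 170375 + 704 = 171079)
(c + 23295)/((-11 + 60*(-268)) + 400874) = (171079 + 23295)/((-11 + 60*(-268)) + 400874) = 194374/((-11 - 16080) + 400874) = 194374/(-16091 + 400874) = 194374/384783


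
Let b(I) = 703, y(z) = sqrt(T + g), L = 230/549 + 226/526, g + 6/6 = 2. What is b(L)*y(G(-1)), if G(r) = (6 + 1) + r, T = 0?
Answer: 703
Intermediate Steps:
g = 1 (g = -1 + 2 = 1)
L = 122527/144387 (L = 230*(1/549) + 226*(1/526) = 230/549 + 113/263 = 122527/144387 ≈ 0.84860)
G(r) = 7 + r
y(z) = 1 (y(z) = sqrt(0 + 1) = sqrt(1) = 1)
b(L)*y(G(-1)) = 703*1 = 703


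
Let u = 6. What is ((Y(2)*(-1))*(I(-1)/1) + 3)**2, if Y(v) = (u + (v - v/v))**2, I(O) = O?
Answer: 2704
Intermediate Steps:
Y(v) = (5 + v)**2 (Y(v) = (6 + (v - v/v))**2 = (6 + (v - 1*1))**2 = (6 + (v - 1))**2 = (6 + (-1 + v))**2 = (5 + v)**2)
((Y(2)*(-1))*(I(-1)/1) + 3)**2 = (((5 + 2)**2*(-1))*(-1/1) + 3)**2 = ((7**2*(-1))*(-1*1) + 3)**2 = ((49*(-1))*(-1) + 3)**2 = (-49*(-1) + 3)**2 = (49 + 3)**2 = 52**2 = 2704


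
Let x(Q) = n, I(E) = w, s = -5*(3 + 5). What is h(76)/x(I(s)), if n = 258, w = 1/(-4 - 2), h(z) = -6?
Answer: -1/43 ≈ -0.023256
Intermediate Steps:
w = -⅙ (w = 1/(-6) = -⅙ ≈ -0.16667)
s = -40 (s = -5*8 = -40)
I(E) = -⅙
x(Q) = 258
h(76)/x(I(s)) = -6/258 = -6*1/258 = -1/43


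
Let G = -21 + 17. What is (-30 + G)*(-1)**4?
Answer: -34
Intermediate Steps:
G = -4
(-30 + G)*(-1)**4 = (-30 - 4)*(-1)**4 = -34*1 = -34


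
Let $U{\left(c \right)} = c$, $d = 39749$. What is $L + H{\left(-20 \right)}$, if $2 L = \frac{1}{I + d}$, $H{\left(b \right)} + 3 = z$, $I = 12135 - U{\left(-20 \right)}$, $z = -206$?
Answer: $- \frac{21695871}{103808} \approx -209.0$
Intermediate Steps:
$I = 12155$ ($I = 12135 - -20 = 12135 + 20 = 12155$)
$H{\left(b \right)} = -209$ ($H{\left(b \right)} = -3 - 206 = -209$)
$L = \frac{1}{103808}$ ($L = \frac{1}{2 \left(12155 + 39749\right)} = \frac{1}{2 \cdot 51904} = \frac{1}{2} \cdot \frac{1}{51904} = \frac{1}{103808} \approx 9.6332 \cdot 10^{-6}$)
$L + H{\left(-20 \right)} = \frac{1}{103808} - 209 = - \frac{21695871}{103808}$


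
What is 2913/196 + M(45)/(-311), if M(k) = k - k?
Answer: 2913/196 ≈ 14.862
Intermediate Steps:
M(k) = 0
2913/196 + M(45)/(-311) = 2913/196 + 0/(-311) = 2913*(1/196) + 0*(-1/311) = 2913/196 + 0 = 2913/196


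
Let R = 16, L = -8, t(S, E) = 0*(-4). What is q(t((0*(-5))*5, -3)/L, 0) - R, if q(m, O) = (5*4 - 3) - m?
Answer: 1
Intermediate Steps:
t(S, E) = 0
q(m, O) = 17 - m (q(m, O) = (20 - 3) - m = 17 - m)
q(t((0*(-5))*5, -3)/L, 0) - R = (17 - 0/(-8)) - 1*16 = (17 - 0*(-1)/8) - 16 = (17 - 1*0) - 16 = (17 + 0) - 16 = 17 - 16 = 1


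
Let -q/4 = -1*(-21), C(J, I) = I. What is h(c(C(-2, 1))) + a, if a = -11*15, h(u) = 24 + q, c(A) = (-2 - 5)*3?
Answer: -225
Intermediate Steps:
q = -84 (q = -(-4)*(-21) = -4*21 = -84)
c(A) = -21 (c(A) = -7*3 = -21)
h(u) = -60 (h(u) = 24 - 84 = -60)
a = -165
h(c(C(-2, 1))) + a = -60 - 165 = -225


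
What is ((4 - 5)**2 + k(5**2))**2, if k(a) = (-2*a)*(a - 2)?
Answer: 1320201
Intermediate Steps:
k(a) = -2*a*(-2 + a) (k(a) = (-2*a)*(-2 + a) = -2*a*(-2 + a))
((4 - 5)**2 + k(5**2))**2 = ((4 - 5)**2 + 2*5**2*(2 - 1*5**2))**2 = ((-1)**2 + 2*25*(2 - 1*25))**2 = (1 + 2*25*(2 - 25))**2 = (1 + 2*25*(-23))**2 = (1 - 1150)**2 = (-1149)**2 = 1320201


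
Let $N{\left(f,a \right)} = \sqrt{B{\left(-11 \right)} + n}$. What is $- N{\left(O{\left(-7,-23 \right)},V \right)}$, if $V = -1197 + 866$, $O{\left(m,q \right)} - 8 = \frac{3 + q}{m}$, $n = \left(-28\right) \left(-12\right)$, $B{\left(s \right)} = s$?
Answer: $- 5 \sqrt{13} \approx -18.028$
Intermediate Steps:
$n = 336$
$O{\left(m,q \right)} = 8 + \frac{3 + q}{m}$
$V = -331$
$N{\left(f,a \right)} = 5 \sqrt{13}$ ($N{\left(f,a \right)} = \sqrt{-11 + 336} = \sqrt{325} = 5 \sqrt{13}$)
$- N{\left(O{\left(-7,-23 \right)},V \right)} = - 5 \sqrt{13}$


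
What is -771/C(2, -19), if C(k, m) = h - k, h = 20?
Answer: -257/6 ≈ -42.833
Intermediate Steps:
C(k, m) = 20 - k
-771/C(2, -19) = -771/(20 - 1*2) = -771/(20 - 2) = -771/18 = -771*1/18 = -257/6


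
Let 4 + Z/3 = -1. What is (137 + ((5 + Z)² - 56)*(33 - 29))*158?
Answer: 49454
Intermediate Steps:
Z = -15 (Z = -12 + 3*(-1) = -12 - 3 = -15)
(137 + ((5 + Z)² - 56)*(33 - 29))*158 = (137 + ((5 - 15)² - 56)*(33 - 29))*158 = (137 + ((-10)² - 56)*4)*158 = (137 + (100 - 56)*4)*158 = (137 + 44*4)*158 = (137 + 176)*158 = 313*158 = 49454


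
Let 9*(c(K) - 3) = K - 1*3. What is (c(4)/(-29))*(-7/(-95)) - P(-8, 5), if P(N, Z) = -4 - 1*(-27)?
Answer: -570481/24795 ≈ -23.008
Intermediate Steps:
P(N, Z) = 23 (P(N, Z) = -4 + 27 = 23)
c(K) = 8/3 + K/9 (c(K) = 3 + (K - 1*3)/9 = 3 + (K - 3)/9 = 3 + (-3 + K)/9 = 3 + (-⅓ + K/9) = 8/3 + K/9)
(c(4)/(-29))*(-7/(-95)) - P(-8, 5) = ((8/3 + (⅑)*4)/(-29))*(-7/(-95)) - 1*23 = ((8/3 + 4/9)*(-1/29))*(-7*(-1/95)) - 23 = ((28/9)*(-1/29))*(7/95) - 23 = -28/261*7/95 - 23 = -196/24795 - 23 = -570481/24795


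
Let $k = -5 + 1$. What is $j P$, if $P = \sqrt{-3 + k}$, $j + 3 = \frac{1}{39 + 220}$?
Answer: $- \frac{776 i \sqrt{7}}{259} \approx - 7.927 i$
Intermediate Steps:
$k = -4$
$j = - \frac{776}{259}$ ($j = -3 + \frac{1}{39 + 220} = -3 + \frac{1}{259} = - \frac{776}{259} \approx -2.9961$)
$P = i \sqrt{7}$ ($P = \sqrt{-3 - 4} = \sqrt{-7} = i \sqrt{7} \approx 2.6458 i$)
$j P = - \frac{776 i \sqrt{7}}{259}$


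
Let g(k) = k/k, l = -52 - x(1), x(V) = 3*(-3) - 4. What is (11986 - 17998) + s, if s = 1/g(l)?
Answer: -6011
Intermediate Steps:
x(V) = -13 (x(V) = -9 - 4 = -13)
l = -39 (l = -52 - 1*(-13) = -52 + 13 = -39)
g(k) = 1
s = 1 (s = 1/1 = 1)
(11986 - 17998) + s = (11986 - 17998) + 1 = -6012 + 1 = -6011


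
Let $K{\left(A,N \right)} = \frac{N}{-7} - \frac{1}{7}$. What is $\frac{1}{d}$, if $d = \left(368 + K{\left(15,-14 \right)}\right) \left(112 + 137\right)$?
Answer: $\frac{7}{644661} \approx 1.0858 \cdot 10^{-5}$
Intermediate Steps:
$K{\left(A,N \right)} = - \frac{1}{7} - \frac{N}{7}$ ($K{\left(A,N \right)} = N \left(- \frac{1}{7}\right) - \frac{1}{7} = - \frac{N}{7} - \frac{1}{7} = - \frac{1}{7} - \frac{N}{7}$)
$d = \frac{644661}{7}$ ($d = \left(368 - - \frac{13}{7}\right) \left(112 + 137\right) = \left(368 + \left(- \frac{1}{7} + 2\right)\right) 249 = \left(368 + \frac{13}{7}\right) 249 = \frac{2589}{7} \cdot 249 = \frac{644661}{7} \approx 92094.0$)
$\frac{1}{d} = \frac{1}{\frac{644661}{7}} = \frac{7}{644661}$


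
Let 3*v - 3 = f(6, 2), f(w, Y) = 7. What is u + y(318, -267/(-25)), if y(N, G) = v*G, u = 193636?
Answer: 968358/5 ≈ 1.9367e+5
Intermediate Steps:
v = 10/3 (v = 1 + (⅓)*7 = 1 + 7/3 = 10/3 ≈ 3.3333)
y(N, G) = 10*G/3
u + y(318, -267/(-25)) = 193636 + 10*(-267/(-25))/3 = 193636 + 10*(-267*(-1/25))/3 = 193636 + (10/3)*(267/25) = 193636 + 178/5 = 968358/5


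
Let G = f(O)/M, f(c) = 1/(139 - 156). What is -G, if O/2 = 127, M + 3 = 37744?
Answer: 1/641597 ≈ 1.5586e-6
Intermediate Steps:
M = 37741 (M = -3 + 37744 = 37741)
O = 254 (O = 2*127 = 254)
f(c) = -1/17 (f(c) = 1/(-17) = -1/17)
G = -1/641597 (G = -1/17/37741 = -1/17*1/37741 = -1/641597 ≈ -1.5586e-6)
-G = -1*(-1/641597) = 1/641597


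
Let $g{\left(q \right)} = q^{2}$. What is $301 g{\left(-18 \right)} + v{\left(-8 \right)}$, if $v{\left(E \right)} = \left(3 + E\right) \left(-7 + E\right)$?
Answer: $97599$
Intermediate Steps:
$v{\left(E \right)} = \left(-7 + E\right) \left(3 + E\right)$
$301 g{\left(-18 \right)} + v{\left(-8 \right)} = 301 \left(-18\right)^{2} - \left(-11 - 64\right) = 301 \cdot 324 + \left(-21 + 64 + 32\right) = 97524 + 75 = 97599$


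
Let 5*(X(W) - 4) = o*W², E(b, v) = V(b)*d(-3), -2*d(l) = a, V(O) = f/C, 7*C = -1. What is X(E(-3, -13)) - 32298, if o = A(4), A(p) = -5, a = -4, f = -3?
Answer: -34058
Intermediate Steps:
C = -⅐ (C = (⅐)*(-1) = -⅐ ≈ -0.14286)
V(O) = 21 (V(O) = -3/(-⅐) = -3*(-7) = 21)
d(l) = 2 (d(l) = -½*(-4) = 2)
o = -5
E(b, v) = 42 (E(b, v) = 21*2 = 42)
X(W) = 4 - W² (X(W) = 4 + (-5*W²)/5 = 4 - W²)
X(E(-3, -13)) - 32298 = (4 - 1*42²) - 32298 = (4 - 1*1764) - 32298 = (4 - 1764) - 32298 = -1760 - 32298 = -34058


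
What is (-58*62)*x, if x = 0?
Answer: 0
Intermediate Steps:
(-58*62)*x = -58*62*0 = -3596*0 = 0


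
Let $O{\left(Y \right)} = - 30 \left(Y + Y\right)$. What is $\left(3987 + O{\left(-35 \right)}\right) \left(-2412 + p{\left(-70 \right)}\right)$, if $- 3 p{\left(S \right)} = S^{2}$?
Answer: $-24623944$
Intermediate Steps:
$p{\left(S \right)} = - \frac{S^{2}}{3}$
$O{\left(Y \right)} = - 60 Y$ ($O{\left(Y \right)} = - 30 \cdot 2 Y = - 60 Y$)
$\left(3987 + O{\left(-35 \right)}\right) \left(-2412 + p{\left(-70 \right)}\right) = \left(3987 - -2100\right) \left(-2412 - \frac{\left(-70\right)^{2}}{3}\right) = \left(3987 + 2100\right) \left(-2412 - \frac{4900}{3}\right) = 6087 \left(-2412 - \frac{4900}{3}\right) = 6087 \left(- \frac{12136}{3}\right) = -24623944$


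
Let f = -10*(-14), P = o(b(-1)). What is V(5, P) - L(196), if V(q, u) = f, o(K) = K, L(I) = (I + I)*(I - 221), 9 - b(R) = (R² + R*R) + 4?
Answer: 9940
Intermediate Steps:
b(R) = 5 - 2*R² (b(R) = 9 - ((R² + R*R) + 4) = 9 - ((R² + R²) + 4) = 9 - (2*R² + 4) = 9 - (4 + 2*R²) = 9 + (-4 - 2*R²) = 5 - 2*R²)
L(I) = 2*I*(-221 + I) (L(I) = (2*I)*(-221 + I) = 2*I*(-221 + I))
P = 3 (P = 5 - 2*(-1)² = 5 - 2*1 = 5 - 2 = 3)
f = 140
V(q, u) = 140
V(5, P) - L(196) = 140 - 2*196*(-221 + 196) = 140 - 2*196*(-25) = 140 - 1*(-9800) = 140 + 9800 = 9940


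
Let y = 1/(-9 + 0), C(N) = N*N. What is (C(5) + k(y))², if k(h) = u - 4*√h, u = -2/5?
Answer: 135761/225 - 328*I/5 ≈ 603.38 - 65.6*I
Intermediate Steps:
u = -⅖ (u = -2*⅕ = -⅖ ≈ -0.40000)
C(N) = N²
y = -⅑ (y = 1/(-9) = -⅑ ≈ -0.11111)
k(h) = -⅖ - 4*√h
(C(5) + k(y))² = (5² + (-⅖ - 4*I/3))² = (25 + (-⅖ - 4*I/3))² = (123/5 - 4*I/3)²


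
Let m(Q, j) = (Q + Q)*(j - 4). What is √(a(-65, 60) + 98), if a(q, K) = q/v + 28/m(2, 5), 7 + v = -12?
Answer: 2*√9785/19 ≈ 10.413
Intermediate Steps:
v = -19 (v = -7 - 12 = -19)
m(Q, j) = 2*Q*(-4 + j) (m(Q, j) = (2*Q)*(-4 + j) = 2*Q*(-4 + j))
a(q, K) = 7 - q/19 (a(q, K) = q/(-19) + 28/((2*2*(-4 + 5))) = q*(-1/19) + 28/((2*2*1)) = -q/19 + 28/4 = -q/19 + 28*(¼) = -q/19 + 7 = 7 - q/19)
√(a(-65, 60) + 98) = √((7 - 1/19*(-65)) + 98) = √((7 + 65/19) + 98) = √(198/19 + 98) = √(2060/19) = 2*√9785/19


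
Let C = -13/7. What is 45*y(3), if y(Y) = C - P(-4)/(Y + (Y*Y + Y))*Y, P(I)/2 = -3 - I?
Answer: -711/7 ≈ -101.57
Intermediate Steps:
P(I) = -6 - 2*I (P(I) = 2*(-3 - I) = -6 - 2*I)
C = -13/7 (C = -13*⅐ = -13/7 ≈ -1.8571)
y(Y) = -13/7 - 2*Y/(Y² + 2*Y) (y(Y) = -13/7 - (-6 - 2*(-4))/(Y + (Y*Y + Y))*Y = -13/7 - (-6 + 8)/(Y + (Y² + Y))*Y = -13/7 - 2/(Y + (Y + Y²))*Y = -13/7 - 2/(Y² + 2*Y)*Y = -13/7 - 2*Y/(Y² + 2*Y))
45*y(3) = 45*((-40 - 13*3)/(7*(2 + 3))) = 45*((⅐)*(-40 - 39)/5) = 45*((⅐)*(⅕)*(-79)) = 45*(-79/35) = -711/7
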